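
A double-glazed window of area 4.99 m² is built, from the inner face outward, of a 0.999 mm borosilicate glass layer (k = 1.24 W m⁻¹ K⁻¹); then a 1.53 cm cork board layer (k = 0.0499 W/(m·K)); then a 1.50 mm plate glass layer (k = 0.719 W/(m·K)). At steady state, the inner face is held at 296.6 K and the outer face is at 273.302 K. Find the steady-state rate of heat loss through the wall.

Q = 376 W

Resistance network (inner→outer):
  R_borosilicate glass = L/(kA) = 9.99×10^-4/(1.24·4.99) = 1.615×10^-4 K/W
  R_cork board = L/(kA) = 0.0153/(0.0499·4.99) = 0.06145 K/W
  R_plate glass = L/(kA) = 0.00150/(0.719·4.99) = 4.181×10^-4 K/W
ΣR = 1.615×10^-4 + 0.06145 + 4.181×10^-4 = 0.06203 K/W
Q = ΔT/ΣR = (296.6 K − 273.302 K)/0.06203 = 376 W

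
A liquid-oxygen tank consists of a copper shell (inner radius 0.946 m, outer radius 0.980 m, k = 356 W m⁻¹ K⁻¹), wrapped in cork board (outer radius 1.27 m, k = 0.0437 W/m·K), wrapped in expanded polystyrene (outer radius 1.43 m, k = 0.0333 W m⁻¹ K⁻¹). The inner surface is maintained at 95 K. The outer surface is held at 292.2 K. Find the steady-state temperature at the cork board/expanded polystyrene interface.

T = 226.8 K

Series thermal resistances, inner to outer:
  R_copper = (1/0.946 − 1/0.980)/(4πk) = 0.03667/(4π·356) = 8.198×10^-6 K/W
  R_cork board = (1/0.980 − 1/1.27)/(4πk) = 0.2330/(4π·0.0437) = 0.4243 K/W
  R_expanded polystyrene = (1/1.27 − 1/1.43)/(4πk) = 0.08810/(4π·0.0333) = 0.2105 K/W
ΣR = 8.198×10^-6 + 0.4243 + 0.2105 = 0.6348 K/W
Q = ΔT/ΣR = (95 K − 292.2 K)/0.6348 = -310.6 W
From the inner boundary to the cork board/expanded polystyrene interface, ΣR_partial = 0.4243 K/W.
T_interface = T_in − Q·ΣR_partial = 95 K − (-310.6)(0.4243) = 226.8 K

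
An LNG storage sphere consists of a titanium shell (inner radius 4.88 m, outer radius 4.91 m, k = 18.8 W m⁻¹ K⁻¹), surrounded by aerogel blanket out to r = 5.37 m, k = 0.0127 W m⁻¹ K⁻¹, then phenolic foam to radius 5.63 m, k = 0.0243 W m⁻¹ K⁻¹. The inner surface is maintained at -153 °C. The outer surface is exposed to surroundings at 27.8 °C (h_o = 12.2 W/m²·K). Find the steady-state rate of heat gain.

Q = 1310 W

Resistance network (inner→outer):
  R_titanium = (1/4.88 − 1/4.91)/(4πk) = 0.001252/(4π·18.8) = 5.300×10^-6 K/W
  R_aerogel blanket = (1/4.91 − 1/5.37)/(4πk) = 0.01745/(4π·0.0127) = 0.1093 K/W
  R_phenolic foam = (1/5.37 − 1/5.63)/(4πk) = 0.008600/(4π·0.0243) = 0.02816 K/W
  R_conv,out = 1/(4πr²h) = 1/(4π·5.63²·12.2) = 2.058×10^-4 K/W
ΣR = 5.300×10^-6 + 0.1093 + 0.02816 + 2.058×10^-4 = 0.1377 K/W
Q = ΔT/ΣR = (-153 °C − 27.8 °C)/0.1377 = -1310 W
(Negative Q ⇒ heat flows inward; heat gain = 1310 W.)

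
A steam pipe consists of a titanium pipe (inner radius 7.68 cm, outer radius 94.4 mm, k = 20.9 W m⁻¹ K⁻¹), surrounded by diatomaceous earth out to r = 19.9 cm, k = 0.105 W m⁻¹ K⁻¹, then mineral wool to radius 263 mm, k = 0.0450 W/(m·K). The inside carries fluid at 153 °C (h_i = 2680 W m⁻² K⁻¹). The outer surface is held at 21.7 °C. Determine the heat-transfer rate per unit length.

Q' = 62.0 W/m

Series thermal resistances, inner to outer:
  R'_conv,in = 1/(2πr h) = 1/(2π·0.0768·2680) = 7.733×10^-4 m·K/W
  R'_titanium = ln(0.0944/0.0768)/(2πk) = 0.2063/(2π·20.9) = 0.001571 m·K/W
  R'_diatomaceous earth = ln(0.199/0.0944)/(2πk) = 0.7458/(2π·0.105) = 1.130 m·K/W
  R'_mineral wool = ln(0.263/0.199)/(2πk) = 0.2788/(2π·0.0450) = 0.9862 m·K/W
ΣR = 7.733×10^-4 + 0.001571 + 1.130 + 0.9862 = 2.119 m·K/W
Q' = ΔT/ΣR = (153 °C − 21.7 °C)/2.119 = 62.0 W/m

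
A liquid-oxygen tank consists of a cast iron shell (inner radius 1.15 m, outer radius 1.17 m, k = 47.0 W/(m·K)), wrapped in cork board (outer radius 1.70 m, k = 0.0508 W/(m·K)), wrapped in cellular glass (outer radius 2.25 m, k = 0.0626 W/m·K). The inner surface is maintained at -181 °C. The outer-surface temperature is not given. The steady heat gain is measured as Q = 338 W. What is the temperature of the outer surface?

Sum the resistances:
  R_cast iron = (1/1.15 − 1/1.17)/(4πk) = 0.01486/(4π·47.0) = 2.517×10^-5 K/W
  R_cork board = (1/1.17 − 1/1.70)/(4πk) = 0.2665/(4π·0.0508) = 0.4174 K/W
  R_cellular glass = (1/1.70 − 1/2.25)/(4πk) = 0.1438/(4π·0.0626) = 0.1828 K/W
ΣR = 0.6002 K/W
ΔT = Q·ΣR = 338 × 0.6002 = 202.9 K
Heat flows inward, so T_out = T_in + ΔT = -181 + 202.9 = 21.9 °C

T_out = 21.9 °C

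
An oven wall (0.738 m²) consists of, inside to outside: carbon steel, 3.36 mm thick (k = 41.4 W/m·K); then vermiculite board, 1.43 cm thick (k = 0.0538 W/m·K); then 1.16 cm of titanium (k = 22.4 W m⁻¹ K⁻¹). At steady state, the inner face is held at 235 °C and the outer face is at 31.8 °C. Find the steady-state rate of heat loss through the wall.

Treat each layer as a resistance in series:
  R_carbon steel = L/(kA) = 0.00336/(41.4·0.738) = 1.100×10^-4 K/W
  R_vermiculite board = L/(kA) = 0.0143/(0.0538·0.738) = 0.3602 K/W
  R_titanium = L/(kA) = 0.0116/(22.4·0.738) = 7.017×10^-4 K/W
ΣR = 1.100×10^-4 + 0.3602 + 7.017×10^-4 = 0.3610 K/W
Q = ΔT/ΣR = (235 °C − 31.8 °C)/0.3610 = 563 W

Q = 563 W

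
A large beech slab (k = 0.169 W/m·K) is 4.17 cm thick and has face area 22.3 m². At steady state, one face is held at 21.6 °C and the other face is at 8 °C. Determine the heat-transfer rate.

Q = 1230 W

Q = kA·ΔT/L = 0.169 × 22.3 × |21.6 °C − 8 °C| / 0.0417 = 1230 W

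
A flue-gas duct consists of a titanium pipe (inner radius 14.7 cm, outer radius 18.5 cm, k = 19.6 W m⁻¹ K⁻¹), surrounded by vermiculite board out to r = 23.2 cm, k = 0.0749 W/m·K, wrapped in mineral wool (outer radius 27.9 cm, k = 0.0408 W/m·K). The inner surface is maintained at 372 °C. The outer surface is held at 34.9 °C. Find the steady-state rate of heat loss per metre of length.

Q' = 280 W/m

Resistance network (inner→outer):
  R'_titanium = ln(0.185/0.147)/(2πk) = 0.2299/(2π·19.6) = 0.001867 m·K/W
  R'_vermiculite board = ln(0.232/0.185)/(2πk) = 0.2264/(2π·0.0749) = 0.4810 m·K/W
  R'_mineral wool = ln(0.279/0.232)/(2πk) = 0.1845/(2π·0.0408) = 0.7196 m·K/W
ΣR = 0.001867 + 0.4810 + 0.7196 = 1.202 m·K/W
Q' = ΔT/ΣR = (372 °C − 34.9 °C)/1.202 = 280 W/m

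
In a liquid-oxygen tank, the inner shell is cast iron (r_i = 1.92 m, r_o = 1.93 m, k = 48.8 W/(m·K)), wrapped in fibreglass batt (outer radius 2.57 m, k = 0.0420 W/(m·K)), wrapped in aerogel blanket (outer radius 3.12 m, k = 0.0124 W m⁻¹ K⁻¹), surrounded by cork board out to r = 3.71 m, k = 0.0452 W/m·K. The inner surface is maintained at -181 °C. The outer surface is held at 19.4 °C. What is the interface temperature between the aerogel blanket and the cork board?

T = -3.8 °C

Resistance network (inner→outer):
  R_cast iron = (1/1.92 − 1/1.93)/(4πk) = 0.002699/(4π·48.8) = 4.401×10^-6 K/W
  R_fibreglass batt = (1/1.93 − 1/2.57)/(4πk) = 0.1290/(4π·0.0420) = 0.2445 K/W
  R_aerogel blanket = (1/2.57 − 1/3.12)/(4πk) = 0.06859/(4π·0.0124) = 0.4402 K/W
  R_cork board = (1/3.12 − 1/3.71)/(4πk) = 0.05097/(4π·0.0452) = 0.08974 K/W
ΣR = 4.401×10^-6 + 0.2445 + 0.4402 + 0.08974 = 0.7744 K/W
Q = ΔT/ΣR = (-181 °C − 19.4 °C)/0.7744 = -258.8 W
From the inner boundary to the aerogel blanket/cork board interface, ΣR_partial = 0.6847 K/W.
T_interface = T_in − Q·ΣR_partial = -181 °C − (-258.8)(0.6847) = -3.8 °C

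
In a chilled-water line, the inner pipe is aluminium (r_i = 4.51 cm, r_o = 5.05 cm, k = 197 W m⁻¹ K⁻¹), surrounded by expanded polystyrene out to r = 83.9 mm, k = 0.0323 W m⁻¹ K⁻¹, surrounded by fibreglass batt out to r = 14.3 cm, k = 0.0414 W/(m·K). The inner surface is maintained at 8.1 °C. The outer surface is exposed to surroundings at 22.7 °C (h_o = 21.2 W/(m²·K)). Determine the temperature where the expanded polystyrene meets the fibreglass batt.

Treat each layer as a resistance in series:
  R'_aluminium = ln(0.0505/0.0451)/(2πk) = 0.1131/(2π·197) = 9.137×10^-5 m·K/W
  R'_expanded polystyrene = ln(0.0839/0.0505)/(2πk) = 0.5077/(2π·0.0323) = 2.501 m·K/W
  R'_fibreglass batt = ln(0.143/0.0839)/(2πk) = 0.5332/(2π·0.0414) = 2.050 m·K/W
  R'_conv,out = 1/(2πr h) = 1/(2π·0.143·21.2) = 0.05250 m·K/W
ΣR = 9.137×10^-5 + 2.501 + 2.050 + 0.05250 = 4.604 m·K/W
Q' = ΔT/ΣR = (8.1 °C − 22.7 °C)/4.604 = -3.171 W/m
From the inner boundary to the expanded polystyrene/fibreglass batt interface, ΣR_partial = 2.501 m·K/W.
T_interface = T_in − Q'·ΣR_partial = 8.1 °C − (-3.171)(2.501) = 16.0 °C

T = 16.0 °C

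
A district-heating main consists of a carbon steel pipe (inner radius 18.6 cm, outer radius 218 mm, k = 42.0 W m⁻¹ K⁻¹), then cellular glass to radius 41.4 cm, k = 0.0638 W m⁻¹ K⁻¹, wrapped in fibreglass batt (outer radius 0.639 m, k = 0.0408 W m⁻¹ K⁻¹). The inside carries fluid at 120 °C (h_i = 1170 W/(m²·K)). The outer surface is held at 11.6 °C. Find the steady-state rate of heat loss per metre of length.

Q' = 32.9 W/m

Resistance network (inner→outer):
  R'_conv,in = 1/(2πr h) = 1/(2π·0.186·1170) = 7.313×10^-4 m·K/W
  R'_carbon steel = ln(0.218/0.186)/(2πk) = 0.1587/(2π·42.0) = 6.016×10^-4 m·K/W
  R'_cellular glass = ln(0.414/0.218)/(2πk) = 0.6414/(2π·0.0638) = 1.600 m·K/W
  R'_fibreglass batt = ln(0.639/0.414)/(2πk) = 0.4340/(2π·0.0408) = 1.693 m·K/W
ΣR = 7.313×10^-4 + 6.016×10^-4 + 1.600 + 1.693 = 3.294 m·K/W
Q' = ΔT/ΣR = (120 °C − 11.6 °C)/3.294 = 32.9 W/m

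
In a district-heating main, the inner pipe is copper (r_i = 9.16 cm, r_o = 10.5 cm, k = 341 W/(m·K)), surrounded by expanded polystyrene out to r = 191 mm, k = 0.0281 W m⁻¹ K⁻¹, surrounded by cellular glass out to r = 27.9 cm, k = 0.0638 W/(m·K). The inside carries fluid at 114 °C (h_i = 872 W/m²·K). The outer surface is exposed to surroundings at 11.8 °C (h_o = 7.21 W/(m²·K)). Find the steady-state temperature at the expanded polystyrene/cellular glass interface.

Resistance network (inner→outer):
  R'_conv,in = 1/(2πr h) = 1/(2π·0.0916·872) = 0.001993 m·K/W
  R'_copper = ln(0.105/0.0916)/(2πk) = 0.1365/(2π·341) = 6.372×10^-5 m·K/W
  R'_expanded polystyrene = ln(0.191/0.105)/(2πk) = 0.5983/(2π·0.0281) = 3.389 m·K/W
  R'_cellular glass = ln(0.279/0.191)/(2πk) = 0.3789/(2π·0.0638) = 0.9453 m·K/W
  R'_conv,out = 1/(2πr h) = 1/(2π·0.279·7.21) = 0.07912 m·K/W
ΣR = 0.001993 + 6.372×10^-5 + 3.389 + 0.9453 + 0.07912 = 4.415 m·K/W
Q' = ΔT/ΣR = (114 °C − 11.8 °C)/4.415 = 23.15 W/m
From the inner boundary to the expanded polystyrene/cellular glass interface, ΣR_partial = 3.391 m·K/W.
T_interface = T_in − Q'·ΣR_partial = 114 °C − (23.15)(3.391) = 35.5 °C

T = 35.5 °C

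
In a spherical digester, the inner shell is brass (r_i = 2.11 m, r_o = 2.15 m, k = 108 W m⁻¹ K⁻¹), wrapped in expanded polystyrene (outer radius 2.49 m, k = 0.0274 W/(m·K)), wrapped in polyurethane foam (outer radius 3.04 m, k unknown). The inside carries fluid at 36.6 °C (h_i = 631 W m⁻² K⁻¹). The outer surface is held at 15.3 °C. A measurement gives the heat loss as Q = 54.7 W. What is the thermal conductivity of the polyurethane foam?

k = 0.0282 W/m·K

ΣR = ΔT/Q = |36.6 − 15.3|/54.7 = 0.3894 K/W
Known resistances:
  R_conv,in = 1/(4πr²h) = 1/(4π·2.11²·631) = 2.833×10^-5 K/W
  R_brass = (1/2.11 − 1/2.15)/(4πk) = 0.008817/(4π·108) = 6.497×10^-6 K/W
  R_expanded polystyrene = (1/2.15 − 1/2.49)/(4πk) = 0.06351/(4π·0.0274) = 0.1845 K/W
R_polyurethane foam = ΣR − ΣR_known = 0.3894 − 0.1845 = 0.2049 K/W
(1/r₁−1/r₂)/(4πk) = 0.2049 ⇒ k = 0.07266/(4π·0.2049) = 0.0282 W/m·K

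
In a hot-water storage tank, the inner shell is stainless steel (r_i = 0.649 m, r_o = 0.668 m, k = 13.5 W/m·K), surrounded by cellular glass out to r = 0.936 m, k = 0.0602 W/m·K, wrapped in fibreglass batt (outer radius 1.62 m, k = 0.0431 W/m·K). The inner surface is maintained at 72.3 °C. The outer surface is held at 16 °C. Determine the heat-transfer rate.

Q = 40.2 W

Series thermal resistances, inner to outer:
  R_stainless steel = (1/0.649 − 1/0.668)/(4πk) = 0.04383/(4π·13.5) = 2.583×10^-4 K/W
  R_cellular glass = (1/0.668 − 1/0.936)/(4πk) = 0.4286/(4π·0.0602) = 0.5666 K/W
  R_fibreglass batt = (1/0.936 − 1/1.62)/(4πk) = 0.4511/(4π·0.0431) = 0.8329 K/W
ΣR = 2.583×10^-4 + 0.5666 + 0.8329 = 1.400 K/W
Q = ΔT/ΣR = (72.3 °C − 16 °C)/1.400 = 40.2 W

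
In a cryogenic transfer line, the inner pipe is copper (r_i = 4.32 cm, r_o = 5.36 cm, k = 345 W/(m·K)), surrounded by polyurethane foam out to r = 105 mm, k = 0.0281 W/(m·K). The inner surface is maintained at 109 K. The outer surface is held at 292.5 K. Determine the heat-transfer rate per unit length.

Resistance network (inner→outer):
  R'_copper = ln(0.0536/0.0432)/(2πk) = 0.2157/(2π·345) = 9.951×10^-5 m·K/W
  R'_polyurethane foam = ln(0.105/0.0536)/(2πk) = 0.6724/(2π·0.0281) = 3.808 m·K/W
ΣR = 9.951×10^-5 + 3.808 = 3.808 m·K/W
Q' = ΔT/ΣR = (109 K − 292.5 K)/3.808 = -48.2 W/m
(Negative Q' ⇒ heat flows inward; heat gain = 48.2 W/m.)

Q' = 48.2 W/m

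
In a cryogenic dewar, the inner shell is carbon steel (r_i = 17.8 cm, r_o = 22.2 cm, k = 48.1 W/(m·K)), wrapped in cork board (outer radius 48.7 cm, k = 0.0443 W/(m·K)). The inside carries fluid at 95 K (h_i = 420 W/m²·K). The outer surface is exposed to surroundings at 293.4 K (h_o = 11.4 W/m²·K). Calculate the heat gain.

Q = 44.7 W

Series thermal resistances, inner to outer:
  R_conv,in = 1/(4πr²h) = 1/(4π·0.178²·420) = 0.005980 K/W
  R_carbon steel = (1/0.178 − 1/0.222)/(4πk) = 1.113/(4π·48.1) = 0.001842 K/W
  R_cork board = (1/0.222 − 1/0.487)/(4πk) = 2.451/(4π·0.0443) = 4.403 K/W
  R_conv,out = 1/(4πr²h) = 1/(4π·0.487²·11.4) = 0.02943 K/W
ΣR = 0.005980 + 0.001842 + 4.403 + 0.02943 = 4.440 K/W
Q = ΔT/ΣR = (95 K − 293.4 K)/4.440 = -44.7 W
(Negative Q ⇒ heat flows inward; heat gain = 44.7 W.)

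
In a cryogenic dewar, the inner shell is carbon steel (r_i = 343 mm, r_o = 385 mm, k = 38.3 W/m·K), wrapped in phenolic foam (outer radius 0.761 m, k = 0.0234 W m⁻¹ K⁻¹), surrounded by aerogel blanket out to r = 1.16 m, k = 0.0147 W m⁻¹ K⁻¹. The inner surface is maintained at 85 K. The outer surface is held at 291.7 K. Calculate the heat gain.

Treat each layer as a resistance in series:
  R_carbon steel = (1/0.343 − 1/0.385)/(4πk) = 0.3180/(4π·38.3) = 6.608×10^-4 K/W
  R_phenolic foam = (1/0.385 − 1/0.761)/(4πk) = 1.283/(4π·0.0234) = 4.364 K/W
  R_aerogel blanket = (1/0.761 − 1/1.16)/(4πk) = 0.4520/(4π·0.0147) = 2.447 K/W
ΣR = 6.608×10^-4 + 4.364 + 2.447 = 6.812 K/W
Q = ΔT/ΣR = (85 K − 291.7 K)/6.812 = -30.3 W
(Negative Q ⇒ heat flows inward; heat gain = 30.3 W.)

Q = 30.3 W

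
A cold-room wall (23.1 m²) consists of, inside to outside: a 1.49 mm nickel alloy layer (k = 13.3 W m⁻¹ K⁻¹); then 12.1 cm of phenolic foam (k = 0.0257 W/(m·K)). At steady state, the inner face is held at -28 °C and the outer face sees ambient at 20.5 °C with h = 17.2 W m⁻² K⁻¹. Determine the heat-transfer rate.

Series thermal resistances, inner to outer:
  R_nickel alloy = L/(kA) = 0.00149/(13.3·23.1) = 4.850×10^-6 K/W
  R_phenolic foam = L/(kA) = 0.121/(0.0257·23.1) = 0.2038 K/W
  R_conv,out = 1/(hA) = 1/(17.2·23.1) = 0.002517 K/W
ΣR = 4.850×10^-6 + 0.2038 + 0.002517 = 0.2063 K/W
Q = ΔT/ΣR = (-28 °C − 20.5 °C)/0.2063 = -235 W
(Negative Q ⇒ heat flows inward; heat gain = 235 W.)

Q = 235 W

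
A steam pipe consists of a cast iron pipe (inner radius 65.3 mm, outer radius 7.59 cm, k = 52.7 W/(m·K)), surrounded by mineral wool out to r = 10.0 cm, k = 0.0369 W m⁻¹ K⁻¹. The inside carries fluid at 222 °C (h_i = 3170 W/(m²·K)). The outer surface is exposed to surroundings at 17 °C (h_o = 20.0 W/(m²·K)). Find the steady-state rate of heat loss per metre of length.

Q' = 161 W/m

Series thermal resistances, inner to outer:
  R'_conv,in = 1/(2πr h) = 1/(2π·0.0653·3170) = 7.689×10^-4 m·K/W
  R'_cast iron = ln(0.0759/0.0653)/(2πk) = 0.1504/(2π·52.7) = 4.543×10^-4 m·K/W
  R'_mineral wool = ln(0.100/0.0759)/(2πk) = 0.2758/(2π·0.0369) = 1.189 m·K/W
  R'_conv,out = 1/(2πr h) = 1/(2π·0.100·20.0) = 0.07958 m·K/W
ΣR = 7.689×10^-4 + 4.543×10^-4 + 1.189 + 0.07958 = 1.270 m·K/W
Q' = ΔT/ΣR = (222 °C − 17 °C)/1.270 = 161 W/m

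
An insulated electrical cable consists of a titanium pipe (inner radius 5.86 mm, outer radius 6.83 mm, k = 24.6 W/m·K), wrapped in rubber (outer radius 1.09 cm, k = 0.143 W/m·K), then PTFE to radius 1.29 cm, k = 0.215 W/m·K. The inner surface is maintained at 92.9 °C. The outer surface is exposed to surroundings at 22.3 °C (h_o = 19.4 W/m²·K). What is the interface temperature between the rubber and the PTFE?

T = 64.2 °C

Treat each layer as a resistance in series:
  R'_titanium = ln(0.00683/0.00586)/(2πk) = 0.1532/(2π·24.6) = 9.910×10^-4 m·K/W
  R'_rubber = ln(0.0109/0.00683)/(2πk) = 0.4674/(2π·0.143) = 0.5202 m·K/W
  R'_PTFE = ln(0.0129/0.0109)/(2πk) = 0.1685/(2π·0.215) = 0.1247 m·K/W
  R'_conv,out = 1/(2πr h) = 1/(2π·0.0129·19.4) = 0.6360 m·K/W
ΣR = 9.910×10^-4 + 0.5202 + 0.1247 + 0.6360 = 1.282 m·K/W
Q' = ΔT/ΣR = (92.9 °C − 22.3 °C)/1.282 = 55.07 W/m
From the inner boundary to the rubber/PTFE interface, ΣR_partial = 0.5212 m·K/W.
T_interface = T_in − Q'·ΣR_partial = 92.9 °C − (55.07)(0.5212) = 64.2 °C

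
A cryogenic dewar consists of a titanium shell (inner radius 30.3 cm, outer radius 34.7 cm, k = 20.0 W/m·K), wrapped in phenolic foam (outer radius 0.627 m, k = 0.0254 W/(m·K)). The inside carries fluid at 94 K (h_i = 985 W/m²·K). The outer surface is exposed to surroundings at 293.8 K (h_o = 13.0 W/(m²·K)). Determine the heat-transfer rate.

Q = 49.3 W

Series thermal resistances, inner to outer:
  R_conv,in = 1/(4πr²h) = 1/(4π·0.303²·985) = 8.800×10^-4 K/W
  R_titanium = (1/0.303 − 1/0.347)/(4πk) = 0.4185/(4π·20.0) = 0.001665 K/W
  R_phenolic foam = (1/0.347 − 1/0.627)/(4πk) = 1.287/(4π·0.0254) = 4.032 K/W
  R_conv,out = 1/(4πr²h) = 1/(4π·0.627²·13.0) = 0.01557 K/W
ΣR = 8.800×10^-4 + 0.001665 + 4.032 + 0.01557 = 4.050 K/W
Q = ΔT/ΣR = (94 K − 293.8 K)/4.050 = -49.3 W
(Negative Q ⇒ heat flows inward; heat gain = 49.3 W.)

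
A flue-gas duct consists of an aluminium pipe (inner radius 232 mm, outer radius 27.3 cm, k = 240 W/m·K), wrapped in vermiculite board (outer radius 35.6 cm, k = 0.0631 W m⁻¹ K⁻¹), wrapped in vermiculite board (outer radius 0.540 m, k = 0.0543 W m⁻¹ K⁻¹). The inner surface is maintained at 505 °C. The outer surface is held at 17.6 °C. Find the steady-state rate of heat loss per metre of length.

Treat each layer as a resistance in series:
  R'_aluminium = ln(0.273/0.232)/(2πk) = 0.1627/(2π·240) = 1.079×10^-4 m·K/W
  R'_vermiculite board = ln(0.356/0.273)/(2πk) = 0.2655/(2π·0.0631) = 0.6696 m·K/W
  R'_vermiculite board = ln(0.540/0.356)/(2πk) = 0.4166/(2π·0.0543) = 1.221 m·K/W
ΣR = 1.079×10^-4 + 0.6696 + 1.221 = 1.891 m·K/W
Q' = ΔT/ΣR = (505 °C − 17.6 °C)/1.891 = 258 W/m

Q' = 258 W/m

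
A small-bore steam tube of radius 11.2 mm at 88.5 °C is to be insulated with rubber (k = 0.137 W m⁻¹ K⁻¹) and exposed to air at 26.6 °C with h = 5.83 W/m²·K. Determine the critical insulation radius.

r_cr = 2.35 cm

For a cylinder, r_cr = k_ins/h = 0.137/5.83 = 0.0235 m = 2.35 cm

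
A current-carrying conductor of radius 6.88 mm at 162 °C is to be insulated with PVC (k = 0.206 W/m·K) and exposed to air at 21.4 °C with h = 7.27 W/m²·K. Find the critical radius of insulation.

r_cr = 2.83 cm

For a cylinder, r_cr = k_ins/h = 0.206/7.27 = 0.0283 m = 2.83 cm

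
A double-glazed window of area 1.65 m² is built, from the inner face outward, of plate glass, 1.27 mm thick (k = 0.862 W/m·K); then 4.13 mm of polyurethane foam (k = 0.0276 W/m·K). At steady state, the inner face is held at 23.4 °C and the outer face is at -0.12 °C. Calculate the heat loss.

Q = 257 W

Series thermal resistances, inner to outer:
  R_plate glass = L/(kA) = 0.00127/(0.862·1.65) = 8.929×10^-4 K/W
  R_polyurethane foam = L/(kA) = 0.00413/(0.0276·1.65) = 0.09069 K/W
ΣR = 8.929×10^-4 + 0.09069 = 0.09158 K/W
Q = ΔT/ΣR = (23.4 °C − -0.12 °C)/0.09158 = 257 W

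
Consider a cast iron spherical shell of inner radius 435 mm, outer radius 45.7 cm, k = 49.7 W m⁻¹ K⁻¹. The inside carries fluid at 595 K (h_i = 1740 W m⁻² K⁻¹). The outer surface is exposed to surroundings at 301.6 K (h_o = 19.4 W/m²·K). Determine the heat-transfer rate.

Treat each layer as a resistance in series:
  R_conv,in = 1/(4πr²h) = 1/(4π·0.435²·1740) = 2.417×10^-4 K/W
  R_cast iron = (1/0.435 − 1/0.457)/(4πk) = 0.1107/(4π·49.7) = 1.772×10^-4 K/W
  R_conv,out = 1/(4πr²h) = 1/(4π·0.457²·19.4) = 0.01964 K/W
ΣR = 2.417×10^-4 + 1.772×10^-4 + 0.01964 = 0.02006 K/W
Q = ΔT/ΣR = (595 K − 301.6 K)/0.02006 = 14600 W

Q = 14.6 kW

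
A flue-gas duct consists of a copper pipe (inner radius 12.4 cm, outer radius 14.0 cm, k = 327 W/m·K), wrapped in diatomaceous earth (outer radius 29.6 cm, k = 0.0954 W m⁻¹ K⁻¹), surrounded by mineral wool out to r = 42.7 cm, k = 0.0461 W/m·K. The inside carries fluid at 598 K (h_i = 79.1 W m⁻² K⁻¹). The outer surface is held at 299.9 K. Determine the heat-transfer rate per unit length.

Series thermal resistances, inner to outer:
  R'_conv,in = 1/(2πr h) = 1/(2π·0.124·79.1) = 0.01623 m·K/W
  R'_copper = ln(0.140/0.124)/(2πk) = 0.1214/(2π·327) = 5.907×10^-5 m·K/W
  R'_diatomaceous earth = ln(0.296/0.140)/(2πk) = 0.7487/(2π·0.0954) = 1.249 m·K/W
  R'_mineral wool = ln(0.427/0.296)/(2πk) = 0.3664/(2π·0.0461) = 1.265 m·K/W
ΣR = 0.01623 + 5.907×10^-5 + 1.249 + 1.265 = 2.530 m·K/W
Q' = ΔT/ΣR = (598 K − 299.9 K)/2.530 = 118 W/m

Q' = 118 W/m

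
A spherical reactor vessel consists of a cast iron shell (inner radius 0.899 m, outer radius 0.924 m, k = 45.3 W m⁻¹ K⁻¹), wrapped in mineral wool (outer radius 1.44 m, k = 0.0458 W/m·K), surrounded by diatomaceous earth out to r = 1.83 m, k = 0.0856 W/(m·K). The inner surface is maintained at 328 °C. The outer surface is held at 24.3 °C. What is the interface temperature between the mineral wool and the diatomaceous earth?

T = 75.8 °C

Series thermal resistances, inner to outer:
  R_cast iron = (1/0.899 − 1/0.924)/(4πk) = 0.03010/(4π·45.3) = 5.287×10^-5 K/W
  R_mineral wool = (1/0.924 − 1/1.44)/(4πk) = 0.3878/(4π·0.0458) = 0.6738 K/W
  R_diatomaceous earth = (1/1.44 − 1/1.83)/(4πk) = 0.1480/(4π·0.0856) = 0.1376 K/W
ΣR = 5.287×10^-5 + 0.6738 + 0.1376 = 0.8115 K/W
Q = ΔT/ΣR = (328 °C − 24.3 °C)/0.8115 = 374.2 W
From the inner boundary to the mineral wool/diatomaceous earth interface, ΣR_partial = 0.6739 K/W.
T_interface = T_in − Q·ΣR_partial = 328 °C − (374.2)(0.6739) = 75.8 °C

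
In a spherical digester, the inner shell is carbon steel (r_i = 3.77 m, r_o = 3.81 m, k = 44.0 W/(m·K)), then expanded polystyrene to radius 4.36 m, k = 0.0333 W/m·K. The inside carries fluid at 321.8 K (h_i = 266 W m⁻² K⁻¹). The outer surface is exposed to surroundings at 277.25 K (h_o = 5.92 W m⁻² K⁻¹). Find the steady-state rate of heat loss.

Resistance network (inner→outer):
  R_conv,in = 1/(4πr²h) = 1/(4π·3.77²·266) = 2.105×10^-5 K/W
  R_carbon steel = (1/3.77 − 1/3.81)/(4πk) = 0.002785/(4π·44.0) = 5.037×10^-6 K/W
  R_expanded polystyrene = (1/3.81 − 1/4.36)/(4πk) = 0.03311/(4π·0.0333) = 0.07912 K/W
  R_conv,out = 1/(4πr²h) = 1/(4π·4.36²·5.92) = 7.071×10^-4 K/W
ΣR = 2.105×10^-5 + 5.037×10^-6 + 0.07912 + 7.071×10^-4 = 0.07985 K/W
Q = ΔT/ΣR = (321.8 K − 277.25 K)/0.07985 = 558 W

Q = 558 W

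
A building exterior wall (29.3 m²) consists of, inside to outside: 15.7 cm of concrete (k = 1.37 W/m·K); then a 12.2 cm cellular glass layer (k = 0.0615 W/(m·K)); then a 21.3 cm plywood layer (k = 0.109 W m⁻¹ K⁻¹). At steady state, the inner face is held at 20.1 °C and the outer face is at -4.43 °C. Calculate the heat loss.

Series thermal resistances, inner to outer:
  R_concrete = L/(kA) = 0.157/(1.37·29.3) = 0.003911 K/W
  R_cellular glass = L/(kA) = 0.122/(0.0615·29.3) = 0.06770 K/W
  R_plywood = L/(kA) = 0.213/(0.109·29.3) = 0.06669 K/W
ΣR = 0.003911 + 0.06770 + 0.06669 = 0.1383 K/W
Q = ΔT/ΣR = (20.1 °C − -4.43 °C)/0.1383 = 177 W

Q = 177 W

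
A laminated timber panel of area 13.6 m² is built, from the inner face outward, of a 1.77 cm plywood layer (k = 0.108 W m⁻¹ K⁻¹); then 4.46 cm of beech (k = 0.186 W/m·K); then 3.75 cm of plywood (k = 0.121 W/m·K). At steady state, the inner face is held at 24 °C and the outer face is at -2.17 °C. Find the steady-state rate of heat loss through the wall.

Series thermal resistances, inner to outer:
  R_plywood = L/(kA) = 0.0177/(0.108·13.6) = 0.01205 K/W
  R_beech = L/(kA) = 0.0446/(0.186·13.6) = 0.01763 K/W
  R_plywood = L/(kA) = 0.0375/(0.121·13.6) = 0.02279 K/W
ΣR = 0.01205 + 0.01763 + 0.02279 = 0.05247 K/W
Q = ΔT/ΣR = (24 °C − -2.17 °C)/0.05247 = 499 W

Q = 499 W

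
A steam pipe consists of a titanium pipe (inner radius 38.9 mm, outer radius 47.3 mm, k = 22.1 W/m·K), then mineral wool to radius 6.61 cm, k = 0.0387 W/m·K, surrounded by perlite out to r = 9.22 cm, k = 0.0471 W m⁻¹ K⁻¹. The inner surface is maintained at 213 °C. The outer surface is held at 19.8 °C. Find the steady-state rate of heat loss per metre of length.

Q' = 77.2 W/m

Series thermal resistances, inner to outer:
  R'_titanium = ln(0.0473/0.0389)/(2πk) = 0.1955/(2π·22.1) = 0.001408 m·K/W
  R'_mineral wool = ln(0.0661/0.0473)/(2πk) = 0.3347/(2π·0.0387) = 1.376 m·K/W
  R'_perlite = ln(0.0922/0.0661)/(2πk) = 0.3328/(2π·0.0471) = 1.125 m·K/W
ΣR = 0.001408 + 1.376 + 1.125 = 2.502 m·K/W
Q' = ΔT/ΣR = (213 °C − 19.8 °C)/2.502 = 77.2 W/m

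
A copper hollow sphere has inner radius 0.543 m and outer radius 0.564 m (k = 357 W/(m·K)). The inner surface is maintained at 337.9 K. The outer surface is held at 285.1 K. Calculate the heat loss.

Q = 3.45×10^6 W

Q = 4πk·ΔT/(1/r₁ − 1/r₂) = 4π × 357 × 52.8 / (1/0.543 − 1/0.564) = 3.45×10^6 W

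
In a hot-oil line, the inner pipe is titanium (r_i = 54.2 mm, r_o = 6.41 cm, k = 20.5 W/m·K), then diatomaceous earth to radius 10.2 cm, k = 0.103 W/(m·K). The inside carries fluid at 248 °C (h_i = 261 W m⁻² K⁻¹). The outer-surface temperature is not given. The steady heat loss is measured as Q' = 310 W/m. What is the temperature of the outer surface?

Series resistances:
  R'_conv,in = 1/(2πr h) = 1/(2π·0.0542·261) = 0.01125 m·K/W
  R'_titanium = ln(0.0641/0.0542)/(2πk) = 0.1678/(2π·20.5) = 0.001302 m·K/W
  R'_diatomaceous earth = ln(0.102/0.0641)/(2πk) = 0.4645/(2π·0.103) = 0.7178 m·K/W
ΣR = 0.7303 m·K/W
ΔT = Q'·ΣR = 310 × 0.7303 = 226.4 K
Heat flows outward, so T_out = T_in − ΔT = 248 − 226.4 = 21.6 °C

T_out = 21.6 °C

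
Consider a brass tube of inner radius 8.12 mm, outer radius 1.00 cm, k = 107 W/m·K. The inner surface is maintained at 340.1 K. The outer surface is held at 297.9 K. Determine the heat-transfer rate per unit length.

Q' = 1.36×10^5 W/m

Q' = 2πk·ΔT/ln(r₂/r₁) = 2π × 107 × 42.2 / ln(0.0100/0.00812) = 1.36×10^5 W/m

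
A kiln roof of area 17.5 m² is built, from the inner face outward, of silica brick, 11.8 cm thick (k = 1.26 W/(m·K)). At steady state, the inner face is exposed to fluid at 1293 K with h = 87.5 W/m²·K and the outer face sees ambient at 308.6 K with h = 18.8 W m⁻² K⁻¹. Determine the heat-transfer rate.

Treat each layer as a resistance in series:
  R_conv,in = 1/(hA) = 1/(87.5·17.5) = 6.531×10^-4 K/W
  R_silica brick = L/(kA) = 0.118/(1.26·17.5) = 0.005351 K/W
  R_conv,out = 1/(hA) = 1/(18.8·17.5) = 0.003040 K/W
ΣR = 6.531×10^-4 + 0.005351 + 0.003040 = 0.009044 K/W
Q = ΔT/ΣR = (1293 K − 308.6 K)/0.009044 = 1.09×10^5 W

Q = 109 kW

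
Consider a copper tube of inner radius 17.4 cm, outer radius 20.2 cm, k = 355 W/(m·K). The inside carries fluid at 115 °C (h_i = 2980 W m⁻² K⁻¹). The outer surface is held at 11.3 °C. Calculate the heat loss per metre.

Q' = 2.77×10^5 W/m

Treat each layer as a resistance in series:
  R'_conv,in = 1/(2πr h) = 1/(2π·0.174·2980) = 3.069×10^-4 m·K/W
  R'_copper = ln(0.202/0.174)/(2πk) = 0.1492/(2π·355) = 6.690×10^-5 m·K/W
ΣR = 3.069×10^-4 + 6.690×10^-5 = 3.738×10^-4 m·K/W
Q' = ΔT/ΣR = (115 °C − 11.3 °C)/3.738×10^-4 = 2.77×10^5 W/m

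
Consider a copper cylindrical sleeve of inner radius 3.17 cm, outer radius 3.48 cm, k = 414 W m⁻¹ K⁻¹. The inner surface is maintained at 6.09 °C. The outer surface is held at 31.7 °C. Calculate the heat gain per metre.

Q' = 2πk·ΔT/ln(r₂/r₁) = 2π × 414 × 25.61 / ln(0.0348/0.0317) = 7.14×10^5 W/m

Q' = 714 kW/m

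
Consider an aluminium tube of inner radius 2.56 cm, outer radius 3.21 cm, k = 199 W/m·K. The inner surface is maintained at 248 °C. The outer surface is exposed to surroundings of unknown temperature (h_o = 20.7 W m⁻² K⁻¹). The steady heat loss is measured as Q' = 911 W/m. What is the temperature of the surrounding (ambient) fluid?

T_out = 29.6 °C

Sum the resistances:
  R'_aluminium = ln(0.0321/0.0256)/(2πk) = 0.2263/(2π·199) = 1.810×10^-4 m·K/W
  R'_conv,out = 1/(2πr h) = 1/(2π·0.0321·20.7) = 0.2395 m·K/W
ΣR = 0.2397 m·K/W
ΔT = Q'·ΣR = 911 × 0.2397 = 218.4 K
Heat flows outward, so T_out = T_in − ΔT = 248 − 218.4 = 29.6 °C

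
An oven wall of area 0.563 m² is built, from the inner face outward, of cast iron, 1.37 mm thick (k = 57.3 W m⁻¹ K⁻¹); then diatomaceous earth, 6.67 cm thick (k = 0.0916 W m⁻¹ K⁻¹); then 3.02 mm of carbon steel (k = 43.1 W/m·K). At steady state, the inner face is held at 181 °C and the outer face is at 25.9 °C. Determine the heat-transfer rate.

Treat each layer as a resistance in series:
  R_cast iron = L/(kA) = 0.00137/(57.3·0.563) = 4.247×10^-5 K/W
  R_diatomaceous earth = L/(kA) = 0.0667/(0.0916·0.563) = 1.293 K/W
  R_carbon steel = L/(kA) = 0.00302/(43.1·0.563) = 1.245×10^-4 K/W
ΣR = 4.247×10^-5 + 1.293 + 1.245×10^-4 = 1.293 K/W
Q = ΔT/ΣR = (181 °C − 25.9 °C)/1.293 = 120 W

Q = 120 W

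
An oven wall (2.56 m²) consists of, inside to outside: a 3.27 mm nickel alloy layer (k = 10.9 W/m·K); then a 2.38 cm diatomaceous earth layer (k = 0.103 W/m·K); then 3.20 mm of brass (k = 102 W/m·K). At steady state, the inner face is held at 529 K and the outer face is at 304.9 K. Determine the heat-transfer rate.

Q = 2.48 kW

Series thermal resistances, inner to outer:
  R_nickel alloy = L/(kA) = 0.00327/(10.9·2.56) = 1.172×10^-4 K/W
  R_diatomaceous earth = L/(kA) = 0.0238/(0.103·2.56) = 0.09026 K/W
  R_brass = L/(kA) = 0.00320/(102·2.56) = 1.225×10^-5 K/W
ΣR = 1.172×10^-4 + 0.09026 + 1.225×10^-5 = 0.09039 K/W
Q = ΔT/ΣR = (529 K − 304.9 K)/0.09039 = 2480 W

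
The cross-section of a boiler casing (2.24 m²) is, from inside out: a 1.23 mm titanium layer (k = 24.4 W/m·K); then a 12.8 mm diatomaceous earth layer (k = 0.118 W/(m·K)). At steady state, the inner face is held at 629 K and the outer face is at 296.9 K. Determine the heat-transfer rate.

Resistance network (inner→outer):
  R_titanium = L/(kA) = 0.00123/(24.4·2.24) = 2.250×10^-5 K/W
  R_diatomaceous earth = L/(kA) = 0.0128/(0.118·2.24) = 0.04843 K/W
ΣR = 2.250×10^-5 + 0.04843 = 0.04845 K/W
Q = ΔT/ΣR = (629 K − 296.9 K)/0.04845 = 6850 W

Q = 6.85 kW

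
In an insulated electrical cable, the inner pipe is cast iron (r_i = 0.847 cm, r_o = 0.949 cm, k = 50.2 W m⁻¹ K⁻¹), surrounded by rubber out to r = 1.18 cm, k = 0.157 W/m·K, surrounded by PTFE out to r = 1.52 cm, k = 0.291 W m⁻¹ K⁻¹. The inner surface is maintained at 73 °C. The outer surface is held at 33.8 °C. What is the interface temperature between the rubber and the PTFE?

T = 48.9 °C

Resistance network (inner→outer):
  R'_cast iron = ln(0.00949/0.00847)/(2πk) = 0.1137/(2π·50.2) = 3.605×10^-4 m·K/W
  R'_rubber = ln(0.0118/0.00949)/(2πk) = 0.2179/(2π·0.157) = 0.2209 m·K/W
  R'_PTFE = ln(0.0152/0.0118)/(2πk) = 0.2532/(2π·0.291) = 0.1385 m·K/W
ΣR = 3.605×10^-4 + 0.2209 + 0.1385 = 0.3598 m·K/W
Q' = ΔT/ΣR = (73 °C − 33.8 °C)/0.3598 = 108.9 W/m
From the inner boundary to the rubber/PTFE interface, ΣR_partial = 0.2213 m·K/W.
T_interface = T_in − Q'·ΣR_partial = 73 °C − (108.9)(0.2213) = 48.9 °C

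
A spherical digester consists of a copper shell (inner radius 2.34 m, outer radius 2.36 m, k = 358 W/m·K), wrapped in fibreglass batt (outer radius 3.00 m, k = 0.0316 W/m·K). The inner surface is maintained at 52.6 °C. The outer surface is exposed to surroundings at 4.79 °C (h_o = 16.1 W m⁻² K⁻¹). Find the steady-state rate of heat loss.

Series thermal resistances, inner to outer:
  R_copper = (1/2.34 − 1/2.36)/(4πk) = 0.003622/(4π·358) = 8.050×10^-7 K/W
  R_fibreglass batt = (1/2.36 − 1/3.00)/(4πk) = 0.09040/(4π·0.0316) = 0.2276 K/W
  R_conv,out = 1/(4πr²h) = 1/(4π·3.00²·16.1) = 5.492×10^-4 K/W
ΣR = 8.050×10^-7 + 0.2276 + 5.492×10^-4 = 0.2282 K/W
Q = ΔT/ΣR = (52.6 °C − 4.79 °C)/0.2282 = 210 W

Q = 210 W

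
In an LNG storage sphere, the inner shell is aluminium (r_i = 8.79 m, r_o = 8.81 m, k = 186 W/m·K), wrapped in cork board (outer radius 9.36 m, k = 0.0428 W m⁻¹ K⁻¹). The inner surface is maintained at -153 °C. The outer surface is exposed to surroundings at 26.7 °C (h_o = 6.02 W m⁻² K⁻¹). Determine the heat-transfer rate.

Q = 14300 W

Series thermal resistances, inner to outer:
  R_aluminium = (1/8.79 − 1/8.81)/(4πk) = 2.583×10^-4/(4π·186) = 1.105×10^-7 K/W
  R_cork board = (1/8.81 − 1/9.36)/(4πk) = 0.006670/(4π·0.0428) = 0.01240 K/W
  R_conv,out = 1/(4πr²h) = 1/(4π·9.36²·6.02) = 1.509×10^-4 K/W
ΣR = 1.105×10^-7 + 0.01240 + 1.509×10^-4 = 0.01255 K/W
Q = ΔT/ΣR = (-153 °C − 26.7 °C)/0.01255 = -14300 W
(Negative Q ⇒ heat flows inward; heat gain = 14300 W.)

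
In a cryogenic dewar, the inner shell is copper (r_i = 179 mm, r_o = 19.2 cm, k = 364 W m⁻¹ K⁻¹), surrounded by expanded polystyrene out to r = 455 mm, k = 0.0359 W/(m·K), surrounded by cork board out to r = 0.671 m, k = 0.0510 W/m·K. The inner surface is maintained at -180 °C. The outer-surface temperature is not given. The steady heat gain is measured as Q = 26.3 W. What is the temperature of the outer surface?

T_out = 24.5 °C

Sum the resistances:
  R_copper = (1/0.179 − 1/0.192)/(4πk) = 0.3783/(4π·364) = 8.269×10^-5 K/W
  R_expanded polystyrene = (1/0.192 − 1/0.455)/(4πk) = 3.011/(4π·0.0359) = 6.673 K/W
  R_cork board = (1/0.455 − 1/0.671)/(4πk) = 0.7075/(4π·0.0510) = 1.104 K/W
ΣR = 7.777 K/W
ΔT = Q·ΣR = 26.3 × 7.777 = 204.5 K
Heat flows inward, so T_out = T_in + ΔT = -180 + 204.5 = 24.5 °C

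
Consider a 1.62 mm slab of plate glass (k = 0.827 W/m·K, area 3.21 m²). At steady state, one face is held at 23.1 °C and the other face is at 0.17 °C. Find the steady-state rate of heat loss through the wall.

Q = 37.6 kW

Q = kA·ΔT/L = 0.827 × 3.21 × |23.1 °C − 0.17 °C| / 0.00162 = 37600 W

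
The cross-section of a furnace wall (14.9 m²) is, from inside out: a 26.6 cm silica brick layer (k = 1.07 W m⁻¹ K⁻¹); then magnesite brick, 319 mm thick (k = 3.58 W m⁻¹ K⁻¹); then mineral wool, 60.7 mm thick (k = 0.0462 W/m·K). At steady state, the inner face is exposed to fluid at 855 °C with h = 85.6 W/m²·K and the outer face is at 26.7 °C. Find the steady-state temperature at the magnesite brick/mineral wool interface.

T = 681 °C

Treat each layer as a resistance in series:
  R_conv,in = 1/(hA) = 1/(85.6·14.9) = 7.840×10^-4 K/W
  R_silica brick = L/(kA) = 0.266/(1.07·14.9) = 0.01668 K/W
  R_magnesite brick = L/(kA) = 0.319/(3.58·14.9) = 0.005980 K/W
  R_mineral wool = L/(kA) = 0.0607/(0.0462·14.9) = 0.08818 K/W
ΣR = 7.840×10^-4 + 0.01668 + 0.005980 + 0.08818 = 0.1116 K/W
Q = ΔT/ΣR = (855 °C − 26.7 °C)/0.1116 = 7422 W
From the inner boundary to the magnesite brick/mineral wool interface, ΣR_partial = 0.02344 K/W.
T_interface = T_in − Q·ΣR_partial = 855 °C − (7422)(0.02344) = 681 °C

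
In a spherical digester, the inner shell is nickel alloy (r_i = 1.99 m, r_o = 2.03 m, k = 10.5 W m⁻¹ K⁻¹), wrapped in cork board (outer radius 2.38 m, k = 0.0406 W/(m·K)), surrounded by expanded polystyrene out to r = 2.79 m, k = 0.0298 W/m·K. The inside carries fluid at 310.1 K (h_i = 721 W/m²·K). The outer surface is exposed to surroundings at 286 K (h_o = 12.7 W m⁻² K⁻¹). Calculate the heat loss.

Resistance network (inner→outer):
  R_conv,in = 1/(4πr²h) = 1/(4π·1.99²·721) = 2.787×10^-5 K/W
  R_nickel alloy = (1/1.99 − 1/2.03)/(4πk) = 0.009902/(4π·10.5) = 7.504×10^-5 K/W
  R_cork board = (1/2.03 − 1/2.38)/(4πk) = 0.07244/(4π·0.0406) = 0.1420 K/W
  R_expanded polystyrene = (1/2.38 − 1/2.79)/(4πk) = 0.06175/(4π·0.0298) = 0.1649 K/W
  R_conv,out = 1/(4πr²h) = 1/(4π·2.79²·12.7) = 8.050×10^-4 K/W
ΣR = 2.787×10^-5 + 7.504×10^-5 + 0.1420 + 0.1649 + 8.050×10^-4 = 0.3078 K/W
Q = ΔT/ΣR = (310.1 K − 286 K)/0.3078 = 78.3 W

Q = 78.3 W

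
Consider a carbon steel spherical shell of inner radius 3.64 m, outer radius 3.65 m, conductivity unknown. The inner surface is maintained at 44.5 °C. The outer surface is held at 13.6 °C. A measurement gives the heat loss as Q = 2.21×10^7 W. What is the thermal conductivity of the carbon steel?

ΣR = ΔT/Q = |44.5 − 13.6|/2.21×10^7 = 1.398×10^-6 K/W
(1/r₁−1/r₂)/(4πk) = 1.398×10^-6 ⇒ k = 7.527×10^-4/(4π·1.398×10^-6) = 42.8 W/m·K

k = 42.8 W/m·K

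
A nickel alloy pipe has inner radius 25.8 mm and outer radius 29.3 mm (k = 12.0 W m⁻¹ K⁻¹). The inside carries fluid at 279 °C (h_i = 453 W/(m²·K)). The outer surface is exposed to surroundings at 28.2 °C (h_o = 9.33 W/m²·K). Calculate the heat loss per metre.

Treat each layer as a resistance in series:
  R'_conv,in = 1/(2πr h) = 1/(2π·0.0258·453) = 0.01362 m·K/W
  R'_nickel alloy = ln(0.0293/0.0258)/(2πk) = 0.1272/(2π·12.0) = 0.001687 m·K/W
  R'_conv,out = 1/(2πr h) = 1/(2π·0.0293·9.33) = 0.5822 m·K/W
ΣR = 0.01362 + 0.001687 + 0.5822 = 0.5975 m·K/W
Q' = ΔT/ΣR = (279 °C − 28.2 °C)/0.5975 = 420 W/m

Q' = 420 W/m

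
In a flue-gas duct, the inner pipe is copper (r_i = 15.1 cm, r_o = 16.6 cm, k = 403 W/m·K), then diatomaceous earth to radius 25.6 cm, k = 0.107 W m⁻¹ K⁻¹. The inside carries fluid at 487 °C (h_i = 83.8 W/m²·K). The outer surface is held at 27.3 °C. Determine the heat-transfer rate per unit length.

Resistance network (inner→outer):
  R'_conv,in = 1/(2πr h) = 1/(2π·0.151·83.8) = 0.01258 m·K/W
  R'_copper = ln(0.166/0.151)/(2πk) = 0.09471/(2π·403) = 3.740×10^-5 m·K/W
  R'_diatomaceous earth = ln(0.256/0.166)/(2πk) = 0.4332/(2π·0.107) = 0.6443 m·K/W
ΣR = 0.01258 + 3.740×10^-5 + 0.6443 = 0.6569 m·K/W
Q' = ΔT/ΣR = (487 °C − 27.3 °C)/0.6569 = 700 W/m

Q' = 700 W/m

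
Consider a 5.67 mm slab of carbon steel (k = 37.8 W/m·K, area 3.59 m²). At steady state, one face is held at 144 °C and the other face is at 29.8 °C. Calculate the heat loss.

Q = kA·ΔT/L = 37.8 × 3.59 × |144 °C − 29.8 °C| / 0.00567 = 2.73×10^6 W

Q = 2730 kW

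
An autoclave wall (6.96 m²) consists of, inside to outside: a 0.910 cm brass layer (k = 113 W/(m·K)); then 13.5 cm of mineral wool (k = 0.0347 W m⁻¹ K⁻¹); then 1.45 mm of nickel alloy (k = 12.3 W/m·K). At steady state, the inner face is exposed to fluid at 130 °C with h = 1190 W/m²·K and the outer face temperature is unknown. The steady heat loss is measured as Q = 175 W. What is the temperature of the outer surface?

Series resistances:
  R_conv,in = 1/(hA) = 1/(1190·6.96) = 1.207×10^-4 K/W
  R_brass = L/(kA) = 0.00910/(113·6.96) = 1.157×10^-5 K/W
  R_mineral wool = L/(kA) = 0.135/(0.0347·6.96) = 0.5590 K/W
  R_nickel alloy = L/(kA) = 0.00145/(12.3·6.96) = 1.694×10^-5 K/W
ΣR = 0.5591 K/W
ΔT = Q·ΣR = 175 × 0.5591 = 97.84 K
Heat flows outward, so T_out = T_in − ΔT = 130 − 97.84 = 32.2 °C

T_out = 32.2 °C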